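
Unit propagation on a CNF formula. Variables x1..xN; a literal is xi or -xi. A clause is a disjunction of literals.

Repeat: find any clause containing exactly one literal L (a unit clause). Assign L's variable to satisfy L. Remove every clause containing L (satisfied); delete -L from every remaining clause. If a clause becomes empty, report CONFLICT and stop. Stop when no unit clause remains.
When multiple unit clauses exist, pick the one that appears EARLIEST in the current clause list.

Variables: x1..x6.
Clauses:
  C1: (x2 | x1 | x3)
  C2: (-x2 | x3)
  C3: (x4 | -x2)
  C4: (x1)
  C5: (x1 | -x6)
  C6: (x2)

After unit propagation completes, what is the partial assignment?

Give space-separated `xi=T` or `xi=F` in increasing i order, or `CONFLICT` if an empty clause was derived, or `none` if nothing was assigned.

Answer: x1=T x2=T x3=T x4=T

Derivation:
unit clause [1] forces x1=T; simplify:
  satisfied 3 clause(s); 3 remain; assigned so far: [1]
unit clause [2] forces x2=T; simplify:
  drop -2 from [-2, 3] -> [3]
  drop -2 from [4, -2] -> [4]
  satisfied 1 clause(s); 2 remain; assigned so far: [1, 2]
unit clause [3] forces x3=T; simplify:
  satisfied 1 clause(s); 1 remain; assigned so far: [1, 2, 3]
unit clause [4] forces x4=T; simplify:
  satisfied 1 clause(s); 0 remain; assigned so far: [1, 2, 3, 4]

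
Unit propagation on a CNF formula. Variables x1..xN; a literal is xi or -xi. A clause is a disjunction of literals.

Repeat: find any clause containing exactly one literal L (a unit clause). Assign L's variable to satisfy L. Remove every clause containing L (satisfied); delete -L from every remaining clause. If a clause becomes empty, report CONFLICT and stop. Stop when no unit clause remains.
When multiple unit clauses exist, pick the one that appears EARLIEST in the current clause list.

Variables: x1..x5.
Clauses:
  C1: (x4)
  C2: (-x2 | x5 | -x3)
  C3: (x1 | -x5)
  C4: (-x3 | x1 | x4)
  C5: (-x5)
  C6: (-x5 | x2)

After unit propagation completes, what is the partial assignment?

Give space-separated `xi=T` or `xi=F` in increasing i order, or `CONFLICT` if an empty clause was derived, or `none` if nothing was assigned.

Answer: x4=T x5=F

Derivation:
unit clause [4] forces x4=T; simplify:
  satisfied 2 clause(s); 4 remain; assigned so far: [4]
unit clause [-5] forces x5=F; simplify:
  drop 5 from [-2, 5, -3] -> [-2, -3]
  satisfied 3 clause(s); 1 remain; assigned so far: [4, 5]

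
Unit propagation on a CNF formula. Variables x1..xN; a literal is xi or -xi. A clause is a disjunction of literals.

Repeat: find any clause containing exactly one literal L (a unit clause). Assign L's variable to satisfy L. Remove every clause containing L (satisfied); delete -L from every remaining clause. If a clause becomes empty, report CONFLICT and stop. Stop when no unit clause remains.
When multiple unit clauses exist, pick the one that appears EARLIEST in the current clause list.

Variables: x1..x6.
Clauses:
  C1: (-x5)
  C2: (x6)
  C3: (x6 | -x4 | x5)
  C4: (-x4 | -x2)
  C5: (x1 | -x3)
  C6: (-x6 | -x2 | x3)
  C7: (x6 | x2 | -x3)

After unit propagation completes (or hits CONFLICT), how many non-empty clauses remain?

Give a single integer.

unit clause [-5] forces x5=F; simplify:
  drop 5 from [6, -4, 5] -> [6, -4]
  satisfied 1 clause(s); 6 remain; assigned so far: [5]
unit clause [6] forces x6=T; simplify:
  drop -6 from [-6, -2, 3] -> [-2, 3]
  satisfied 3 clause(s); 3 remain; assigned so far: [5, 6]

Answer: 3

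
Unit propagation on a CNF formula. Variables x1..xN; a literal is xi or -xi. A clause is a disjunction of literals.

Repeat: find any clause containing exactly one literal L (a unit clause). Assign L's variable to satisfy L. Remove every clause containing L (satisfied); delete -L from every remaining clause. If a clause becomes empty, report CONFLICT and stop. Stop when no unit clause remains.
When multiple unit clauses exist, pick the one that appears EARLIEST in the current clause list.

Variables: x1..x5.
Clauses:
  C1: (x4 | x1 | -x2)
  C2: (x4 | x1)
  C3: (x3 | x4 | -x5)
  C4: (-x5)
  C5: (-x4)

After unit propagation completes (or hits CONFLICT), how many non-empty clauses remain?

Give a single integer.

Answer: 0

Derivation:
unit clause [-5] forces x5=F; simplify:
  satisfied 2 clause(s); 3 remain; assigned so far: [5]
unit clause [-4] forces x4=F; simplify:
  drop 4 from [4, 1, -2] -> [1, -2]
  drop 4 from [4, 1] -> [1]
  satisfied 1 clause(s); 2 remain; assigned so far: [4, 5]
unit clause [1] forces x1=T; simplify:
  satisfied 2 clause(s); 0 remain; assigned so far: [1, 4, 5]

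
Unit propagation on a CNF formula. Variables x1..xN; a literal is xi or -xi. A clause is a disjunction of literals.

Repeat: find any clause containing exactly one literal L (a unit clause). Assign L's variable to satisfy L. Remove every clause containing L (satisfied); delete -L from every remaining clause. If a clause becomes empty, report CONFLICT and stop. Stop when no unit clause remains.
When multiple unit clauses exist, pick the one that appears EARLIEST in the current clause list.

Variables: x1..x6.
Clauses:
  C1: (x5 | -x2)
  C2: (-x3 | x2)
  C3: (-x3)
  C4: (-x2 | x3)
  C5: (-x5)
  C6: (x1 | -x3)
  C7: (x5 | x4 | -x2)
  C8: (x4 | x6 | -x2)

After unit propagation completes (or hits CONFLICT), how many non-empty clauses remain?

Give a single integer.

Answer: 0

Derivation:
unit clause [-3] forces x3=F; simplify:
  drop 3 from [-2, 3] -> [-2]
  satisfied 3 clause(s); 5 remain; assigned so far: [3]
unit clause [-2] forces x2=F; simplify:
  satisfied 4 clause(s); 1 remain; assigned so far: [2, 3]
unit clause [-5] forces x5=F; simplify:
  satisfied 1 clause(s); 0 remain; assigned so far: [2, 3, 5]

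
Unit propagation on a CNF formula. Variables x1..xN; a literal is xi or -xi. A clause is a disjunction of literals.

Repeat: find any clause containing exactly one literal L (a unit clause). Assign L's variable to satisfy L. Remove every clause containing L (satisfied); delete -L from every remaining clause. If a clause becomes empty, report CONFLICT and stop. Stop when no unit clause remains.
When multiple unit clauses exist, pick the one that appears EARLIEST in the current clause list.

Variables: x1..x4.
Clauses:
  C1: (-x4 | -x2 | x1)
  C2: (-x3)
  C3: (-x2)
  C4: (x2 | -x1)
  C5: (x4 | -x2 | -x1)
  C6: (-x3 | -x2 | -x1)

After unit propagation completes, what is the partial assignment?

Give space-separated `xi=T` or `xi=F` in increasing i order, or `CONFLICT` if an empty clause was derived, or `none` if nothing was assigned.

unit clause [-3] forces x3=F; simplify:
  satisfied 2 clause(s); 4 remain; assigned so far: [3]
unit clause [-2] forces x2=F; simplify:
  drop 2 from [2, -1] -> [-1]
  satisfied 3 clause(s); 1 remain; assigned so far: [2, 3]
unit clause [-1] forces x1=F; simplify:
  satisfied 1 clause(s); 0 remain; assigned so far: [1, 2, 3]

Answer: x1=F x2=F x3=F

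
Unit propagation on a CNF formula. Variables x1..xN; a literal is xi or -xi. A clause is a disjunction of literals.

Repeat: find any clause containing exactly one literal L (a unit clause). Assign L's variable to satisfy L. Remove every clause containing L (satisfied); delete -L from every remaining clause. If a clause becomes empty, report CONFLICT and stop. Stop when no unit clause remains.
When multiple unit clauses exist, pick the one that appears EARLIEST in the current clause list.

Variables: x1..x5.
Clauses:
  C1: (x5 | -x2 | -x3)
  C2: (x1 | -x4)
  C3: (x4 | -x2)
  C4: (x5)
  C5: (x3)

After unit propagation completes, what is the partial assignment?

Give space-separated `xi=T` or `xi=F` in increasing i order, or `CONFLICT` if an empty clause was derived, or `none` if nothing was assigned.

unit clause [5] forces x5=T; simplify:
  satisfied 2 clause(s); 3 remain; assigned so far: [5]
unit clause [3] forces x3=T; simplify:
  satisfied 1 clause(s); 2 remain; assigned so far: [3, 5]

Answer: x3=T x5=T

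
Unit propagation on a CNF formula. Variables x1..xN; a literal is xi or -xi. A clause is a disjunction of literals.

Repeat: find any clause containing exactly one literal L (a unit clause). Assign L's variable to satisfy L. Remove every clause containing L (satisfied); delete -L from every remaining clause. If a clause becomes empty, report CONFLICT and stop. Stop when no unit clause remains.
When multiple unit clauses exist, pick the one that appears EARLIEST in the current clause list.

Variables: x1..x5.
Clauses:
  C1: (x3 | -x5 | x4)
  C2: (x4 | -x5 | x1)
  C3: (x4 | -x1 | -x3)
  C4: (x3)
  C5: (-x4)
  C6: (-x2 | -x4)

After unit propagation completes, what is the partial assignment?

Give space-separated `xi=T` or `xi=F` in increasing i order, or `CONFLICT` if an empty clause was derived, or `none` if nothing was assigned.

unit clause [3] forces x3=T; simplify:
  drop -3 from [4, -1, -3] -> [4, -1]
  satisfied 2 clause(s); 4 remain; assigned so far: [3]
unit clause [-4] forces x4=F; simplify:
  drop 4 from [4, -5, 1] -> [-5, 1]
  drop 4 from [4, -1] -> [-1]
  satisfied 2 clause(s); 2 remain; assigned so far: [3, 4]
unit clause [-1] forces x1=F; simplify:
  drop 1 from [-5, 1] -> [-5]
  satisfied 1 clause(s); 1 remain; assigned so far: [1, 3, 4]
unit clause [-5] forces x5=F; simplify:
  satisfied 1 clause(s); 0 remain; assigned so far: [1, 3, 4, 5]

Answer: x1=F x3=T x4=F x5=F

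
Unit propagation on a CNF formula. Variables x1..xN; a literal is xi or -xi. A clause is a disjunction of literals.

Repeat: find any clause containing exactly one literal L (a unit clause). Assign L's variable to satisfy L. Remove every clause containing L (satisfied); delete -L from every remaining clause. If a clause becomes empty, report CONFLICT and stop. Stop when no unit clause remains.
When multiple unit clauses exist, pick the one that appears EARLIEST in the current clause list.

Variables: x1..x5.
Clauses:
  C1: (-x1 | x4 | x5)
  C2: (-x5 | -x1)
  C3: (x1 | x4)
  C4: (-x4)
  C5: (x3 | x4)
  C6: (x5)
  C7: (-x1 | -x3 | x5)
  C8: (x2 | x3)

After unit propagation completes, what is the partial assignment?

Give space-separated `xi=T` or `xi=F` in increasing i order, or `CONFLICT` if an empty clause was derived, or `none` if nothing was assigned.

unit clause [-4] forces x4=F; simplify:
  drop 4 from [-1, 4, 5] -> [-1, 5]
  drop 4 from [1, 4] -> [1]
  drop 4 from [3, 4] -> [3]
  satisfied 1 clause(s); 7 remain; assigned so far: [4]
unit clause [1] forces x1=T; simplify:
  drop -1 from [-1, 5] -> [5]
  drop -1 from [-5, -1] -> [-5]
  drop -1 from [-1, -3, 5] -> [-3, 5]
  satisfied 1 clause(s); 6 remain; assigned so far: [1, 4]
unit clause [5] forces x5=T; simplify:
  drop -5 from [-5] -> [] (empty!)
  satisfied 3 clause(s); 3 remain; assigned so far: [1, 4, 5]
CONFLICT (empty clause)

Answer: CONFLICT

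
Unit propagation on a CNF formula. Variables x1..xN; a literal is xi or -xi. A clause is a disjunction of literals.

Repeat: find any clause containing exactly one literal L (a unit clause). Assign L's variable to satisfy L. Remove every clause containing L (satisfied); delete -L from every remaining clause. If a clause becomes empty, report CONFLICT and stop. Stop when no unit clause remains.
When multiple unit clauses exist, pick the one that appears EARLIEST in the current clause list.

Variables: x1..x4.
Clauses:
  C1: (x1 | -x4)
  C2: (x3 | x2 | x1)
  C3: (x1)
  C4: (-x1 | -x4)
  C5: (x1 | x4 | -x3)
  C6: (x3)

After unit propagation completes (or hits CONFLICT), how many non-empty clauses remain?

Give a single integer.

Answer: 0

Derivation:
unit clause [1] forces x1=T; simplify:
  drop -1 from [-1, -4] -> [-4]
  satisfied 4 clause(s); 2 remain; assigned so far: [1]
unit clause [-4] forces x4=F; simplify:
  satisfied 1 clause(s); 1 remain; assigned so far: [1, 4]
unit clause [3] forces x3=T; simplify:
  satisfied 1 clause(s); 0 remain; assigned so far: [1, 3, 4]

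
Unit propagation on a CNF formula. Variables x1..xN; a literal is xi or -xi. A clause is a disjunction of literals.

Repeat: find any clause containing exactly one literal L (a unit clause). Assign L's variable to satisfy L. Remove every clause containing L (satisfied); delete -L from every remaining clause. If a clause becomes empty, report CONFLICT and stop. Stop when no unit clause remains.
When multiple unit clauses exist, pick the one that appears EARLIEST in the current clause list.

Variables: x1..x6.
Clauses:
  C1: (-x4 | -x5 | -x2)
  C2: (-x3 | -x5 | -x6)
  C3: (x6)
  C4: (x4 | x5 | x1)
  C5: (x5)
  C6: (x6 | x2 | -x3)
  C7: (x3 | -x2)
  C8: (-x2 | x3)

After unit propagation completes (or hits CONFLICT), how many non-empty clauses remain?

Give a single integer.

Answer: 0

Derivation:
unit clause [6] forces x6=T; simplify:
  drop -6 from [-3, -5, -6] -> [-3, -5]
  satisfied 2 clause(s); 6 remain; assigned so far: [6]
unit clause [5] forces x5=T; simplify:
  drop -5 from [-4, -5, -2] -> [-4, -2]
  drop -5 from [-3, -5] -> [-3]
  satisfied 2 clause(s); 4 remain; assigned so far: [5, 6]
unit clause [-3] forces x3=F; simplify:
  drop 3 from [3, -2] -> [-2]
  drop 3 from [-2, 3] -> [-2]
  satisfied 1 clause(s); 3 remain; assigned so far: [3, 5, 6]
unit clause [-2] forces x2=F; simplify:
  satisfied 3 clause(s); 0 remain; assigned so far: [2, 3, 5, 6]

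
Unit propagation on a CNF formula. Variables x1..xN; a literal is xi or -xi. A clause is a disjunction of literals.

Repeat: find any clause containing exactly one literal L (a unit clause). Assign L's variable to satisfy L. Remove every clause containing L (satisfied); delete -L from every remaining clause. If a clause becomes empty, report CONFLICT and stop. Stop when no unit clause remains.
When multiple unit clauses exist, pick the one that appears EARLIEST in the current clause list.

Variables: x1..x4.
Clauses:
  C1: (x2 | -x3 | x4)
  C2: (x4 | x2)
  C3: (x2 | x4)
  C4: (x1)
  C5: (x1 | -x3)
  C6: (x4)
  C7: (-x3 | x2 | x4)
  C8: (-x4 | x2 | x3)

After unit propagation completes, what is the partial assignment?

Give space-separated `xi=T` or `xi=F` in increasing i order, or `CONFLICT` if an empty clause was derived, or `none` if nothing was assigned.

unit clause [1] forces x1=T; simplify:
  satisfied 2 clause(s); 6 remain; assigned so far: [1]
unit clause [4] forces x4=T; simplify:
  drop -4 from [-4, 2, 3] -> [2, 3]
  satisfied 5 clause(s); 1 remain; assigned so far: [1, 4]

Answer: x1=T x4=T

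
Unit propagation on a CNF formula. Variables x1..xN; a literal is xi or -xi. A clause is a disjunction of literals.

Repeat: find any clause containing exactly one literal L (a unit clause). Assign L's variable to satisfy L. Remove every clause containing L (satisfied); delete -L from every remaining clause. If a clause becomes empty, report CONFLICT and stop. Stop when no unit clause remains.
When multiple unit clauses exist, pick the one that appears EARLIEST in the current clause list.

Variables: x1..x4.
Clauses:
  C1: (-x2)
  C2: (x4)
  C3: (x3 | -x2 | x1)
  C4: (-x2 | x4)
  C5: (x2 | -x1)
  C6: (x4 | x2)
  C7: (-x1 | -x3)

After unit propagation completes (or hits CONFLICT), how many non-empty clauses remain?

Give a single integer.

unit clause [-2] forces x2=F; simplify:
  drop 2 from [2, -1] -> [-1]
  drop 2 from [4, 2] -> [4]
  satisfied 3 clause(s); 4 remain; assigned so far: [2]
unit clause [4] forces x4=T; simplify:
  satisfied 2 clause(s); 2 remain; assigned so far: [2, 4]
unit clause [-1] forces x1=F; simplify:
  satisfied 2 clause(s); 0 remain; assigned so far: [1, 2, 4]

Answer: 0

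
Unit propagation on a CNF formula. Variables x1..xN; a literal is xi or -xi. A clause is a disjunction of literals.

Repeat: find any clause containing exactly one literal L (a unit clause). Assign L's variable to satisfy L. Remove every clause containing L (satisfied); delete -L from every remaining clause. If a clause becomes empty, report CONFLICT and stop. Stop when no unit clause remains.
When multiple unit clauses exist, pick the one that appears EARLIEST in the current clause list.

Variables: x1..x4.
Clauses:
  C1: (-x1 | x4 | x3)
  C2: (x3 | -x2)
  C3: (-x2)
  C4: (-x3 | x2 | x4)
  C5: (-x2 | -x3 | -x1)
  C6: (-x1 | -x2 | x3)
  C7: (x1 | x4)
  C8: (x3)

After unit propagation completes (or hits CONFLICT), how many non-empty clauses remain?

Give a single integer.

unit clause [-2] forces x2=F; simplify:
  drop 2 from [-3, 2, 4] -> [-3, 4]
  satisfied 4 clause(s); 4 remain; assigned so far: [2]
unit clause [3] forces x3=T; simplify:
  drop -3 from [-3, 4] -> [4]
  satisfied 2 clause(s); 2 remain; assigned so far: [2, 3]
unit clause [4] forces x4=T; simplify:
  satisfied 2 clause(s); 0 remain; assigned so far: [2, 3, 4]

Answer: 0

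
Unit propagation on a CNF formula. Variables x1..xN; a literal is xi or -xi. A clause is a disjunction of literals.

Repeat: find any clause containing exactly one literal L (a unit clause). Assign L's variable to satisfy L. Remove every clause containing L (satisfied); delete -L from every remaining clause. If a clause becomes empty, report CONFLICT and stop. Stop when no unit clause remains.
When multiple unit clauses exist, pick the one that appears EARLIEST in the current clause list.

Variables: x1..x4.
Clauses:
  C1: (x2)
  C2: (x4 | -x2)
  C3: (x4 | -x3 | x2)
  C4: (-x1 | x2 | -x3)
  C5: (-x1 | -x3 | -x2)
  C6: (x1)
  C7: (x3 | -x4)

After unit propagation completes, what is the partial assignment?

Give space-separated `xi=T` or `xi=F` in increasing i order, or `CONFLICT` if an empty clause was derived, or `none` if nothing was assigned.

Answer: CONFLICT

Derivation:
unit clause [2] forces x2=T; simplify:
  drop -2 from [4, -2] -> [4]
  drop -2 from [-1, -3, -2] -> [-1, -3]
  satisfied 3 clause(s); 4 remain; assigned so far: [2]
unit clause [4] forces x4=T; simplify:
  drop -4 from [3, -4] -> [3]
  satisfied 1 clause(s); 3 remain; assigned so far: [2, 4]
unit clause [1] forces x1=T; simplify:
  drop -1 from [-1, -3] -> [-3]
  satisfied 1 clause(s); 2 remain; assigned so far: [1, 2, 4]
unit clause [-3] forces x3=F; simplify:
  drop 3 from [3] -> [] (empty!)
  satisfied 1 clause(s); 1 remain; assigned so far: [1, 2, 3, 4]
CONFLICT (empty clause)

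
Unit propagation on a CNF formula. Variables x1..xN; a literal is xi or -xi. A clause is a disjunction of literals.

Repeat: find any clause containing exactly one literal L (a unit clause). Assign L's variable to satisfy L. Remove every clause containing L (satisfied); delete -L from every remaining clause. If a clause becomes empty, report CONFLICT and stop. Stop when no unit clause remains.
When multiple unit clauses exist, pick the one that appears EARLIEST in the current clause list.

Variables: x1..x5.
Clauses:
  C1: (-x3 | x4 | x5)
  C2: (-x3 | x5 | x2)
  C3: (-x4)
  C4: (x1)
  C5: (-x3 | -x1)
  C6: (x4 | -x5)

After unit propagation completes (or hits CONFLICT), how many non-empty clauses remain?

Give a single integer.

Answer: 0

Derivation:
unit clause [-4] forces x4=F; simplify:
  drop 4 from [-3, 4, 5] -> [-3, 5]
  drop 4 from [4, -5] -> [-5]
  satisfied 1 clause(s); 5 remain; assigned so far: [4]
unit clause [1] forces x1=T; simplify:
  drop -1 from [-3, -1] -> [-3]
  satisfied 1 clause(s); 4 remain; assigned so far: [1, 4]
unit clause [-3] forces x3=F; simplify:
  satisfied 3 clause(s); 1 remain; assigned so far: [1, 3, 4]
unit clause [-5] forces x5=F; simplify:
  satisfied 1 clause(s); 0 remain; assigned so far: [1, 3, 4, 5]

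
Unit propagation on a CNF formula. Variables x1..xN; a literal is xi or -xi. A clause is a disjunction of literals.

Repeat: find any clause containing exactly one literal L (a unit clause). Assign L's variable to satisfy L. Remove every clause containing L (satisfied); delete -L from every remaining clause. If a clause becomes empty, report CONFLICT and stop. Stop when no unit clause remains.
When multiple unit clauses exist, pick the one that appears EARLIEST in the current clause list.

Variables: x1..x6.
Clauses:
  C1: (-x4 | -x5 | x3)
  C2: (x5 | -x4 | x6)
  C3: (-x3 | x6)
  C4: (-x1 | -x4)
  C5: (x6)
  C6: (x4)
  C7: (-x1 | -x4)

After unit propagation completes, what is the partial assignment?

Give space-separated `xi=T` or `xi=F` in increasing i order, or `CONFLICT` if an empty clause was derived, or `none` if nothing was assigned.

Answer: x1=F x4=T x6=T

Derivation:
unit clause [6] forces x6=T; simplify:
  satisfied 3 clause(s); 4 remain; assigned so far: [6]
unit clause [4] forces x4=T; simplify:
  drop -4 from [-4, -5, 3] -> [-5, 3]
  drop -4 from [-1, -4] -> [-1]
  drop -4 from [-1, -4] -> [-1]
  satisfied 1 clause(s); 3 remain; assigned so far: [4, 6]
unit clause [-1] forces x1=F; simplify:
  satisfied 2 clause(s); 1 remain; assigned so far: [1, 4, 6]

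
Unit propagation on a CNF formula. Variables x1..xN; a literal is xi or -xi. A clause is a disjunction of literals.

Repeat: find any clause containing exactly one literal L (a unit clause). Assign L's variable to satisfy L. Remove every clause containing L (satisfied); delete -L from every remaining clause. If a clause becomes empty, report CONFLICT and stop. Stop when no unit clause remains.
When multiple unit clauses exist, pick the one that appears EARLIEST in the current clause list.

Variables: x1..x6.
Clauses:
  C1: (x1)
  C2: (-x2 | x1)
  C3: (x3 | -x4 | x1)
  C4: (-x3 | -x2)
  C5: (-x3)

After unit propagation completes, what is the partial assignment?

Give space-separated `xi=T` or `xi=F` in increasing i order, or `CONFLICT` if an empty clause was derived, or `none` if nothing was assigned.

Answer: x1=T x3=F

Derivation:
unit clause [1] forces x1=T; simplify:
  satisfied 3 clause(s); 2 remain; assigned so far: [1]
unit clause [-3] forces x3=F; simplify:
  satisfied 2 clause(s); 0 remain; assigned so far: [1, 3]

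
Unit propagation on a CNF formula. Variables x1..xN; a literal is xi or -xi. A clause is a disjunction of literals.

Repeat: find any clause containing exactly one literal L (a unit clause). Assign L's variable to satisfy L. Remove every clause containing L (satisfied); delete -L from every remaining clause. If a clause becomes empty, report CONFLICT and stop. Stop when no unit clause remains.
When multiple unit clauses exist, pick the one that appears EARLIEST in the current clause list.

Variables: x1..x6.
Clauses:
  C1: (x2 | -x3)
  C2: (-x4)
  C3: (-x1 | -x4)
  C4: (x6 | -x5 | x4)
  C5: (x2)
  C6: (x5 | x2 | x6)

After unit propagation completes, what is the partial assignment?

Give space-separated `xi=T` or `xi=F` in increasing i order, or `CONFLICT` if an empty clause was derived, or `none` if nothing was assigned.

unit clause [-4] forces x4=F; simplify:
  drop 4 from [6, -5, 4] -> [6, -5]
  satisfied 2 clause(s); 4 remain; assigned so far: [4]
unit clause [2] forces x2=T; simplify:
  satisfied 3 clause(s); 1 remain; assigned so far: [2, 4]

Answer: x2=T x4=F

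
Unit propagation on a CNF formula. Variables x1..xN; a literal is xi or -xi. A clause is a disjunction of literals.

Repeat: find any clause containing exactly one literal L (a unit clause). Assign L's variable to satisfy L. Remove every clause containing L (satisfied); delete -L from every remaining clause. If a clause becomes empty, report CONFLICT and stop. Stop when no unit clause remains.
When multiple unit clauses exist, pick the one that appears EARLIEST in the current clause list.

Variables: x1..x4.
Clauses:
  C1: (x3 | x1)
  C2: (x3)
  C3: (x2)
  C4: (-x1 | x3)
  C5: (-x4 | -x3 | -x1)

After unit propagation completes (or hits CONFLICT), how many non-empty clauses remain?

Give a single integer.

unit clause [3] forces x3=T; simplify:
  drop -3 from [-4, -3, -1] -> [-4, -1]
  satisfied 3 clause(s); 2 remain; assigned so far: [3]
unit clause [2] forces x2=T; simplify:
  satisfied 1 clause(s); 1 remain; assigned so far: [2, 3]

Answer: 1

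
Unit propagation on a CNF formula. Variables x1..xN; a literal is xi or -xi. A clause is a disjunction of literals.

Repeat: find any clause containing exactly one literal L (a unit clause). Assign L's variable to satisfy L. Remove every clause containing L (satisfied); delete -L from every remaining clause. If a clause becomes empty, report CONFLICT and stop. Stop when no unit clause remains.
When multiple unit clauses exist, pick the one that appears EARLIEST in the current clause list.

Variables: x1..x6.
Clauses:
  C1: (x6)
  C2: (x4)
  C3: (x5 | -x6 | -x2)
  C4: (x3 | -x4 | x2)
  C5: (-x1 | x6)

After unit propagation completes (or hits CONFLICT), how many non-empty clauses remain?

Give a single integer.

Answer: 2

Derivation:
unit clause [6] forces x6=T; simplify:
  drop -6 from [5, -6, -2] -> [5, -2]
  satisfied 2 clause(s); 3 remain; assigned so far: [6]
unit clause [4] forces x4=T; simplify:
  drop -4 from [3, -4, 2] -> [3, 2]
  satisfied 1 clause(s); 2 remain; assigned so far: [4, 6]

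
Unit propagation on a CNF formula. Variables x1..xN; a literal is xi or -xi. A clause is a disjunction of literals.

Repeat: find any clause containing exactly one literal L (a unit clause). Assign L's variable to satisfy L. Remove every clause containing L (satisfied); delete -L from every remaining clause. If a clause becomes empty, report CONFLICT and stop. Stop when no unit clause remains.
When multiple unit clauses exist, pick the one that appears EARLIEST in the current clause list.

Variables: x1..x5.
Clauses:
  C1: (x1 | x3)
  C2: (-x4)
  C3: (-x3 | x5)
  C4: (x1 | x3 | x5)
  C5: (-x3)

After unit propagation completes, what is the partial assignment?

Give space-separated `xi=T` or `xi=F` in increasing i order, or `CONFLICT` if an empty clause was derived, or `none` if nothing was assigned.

Answer: x1=T x3=F x4=F

Derivation:
unit clause [-4] forces x4=F; simplify:
  satisfied 1 clause(s); 4 remain; assigned so far: [4]
unit clause [-3] forces x3=F; simplify:
  drop 3 from [1, 3] -> [1]
  drop 3 from [1, 3, 5] -> [1, 5]
  satisfied 2 clause(s); 2 remain; assigned so far: [3, 4]
unit clause [1] forces x1=T; simplify:
  satisfied 2 clause(s); 0 remain; assigned so far: [1, 3, 4]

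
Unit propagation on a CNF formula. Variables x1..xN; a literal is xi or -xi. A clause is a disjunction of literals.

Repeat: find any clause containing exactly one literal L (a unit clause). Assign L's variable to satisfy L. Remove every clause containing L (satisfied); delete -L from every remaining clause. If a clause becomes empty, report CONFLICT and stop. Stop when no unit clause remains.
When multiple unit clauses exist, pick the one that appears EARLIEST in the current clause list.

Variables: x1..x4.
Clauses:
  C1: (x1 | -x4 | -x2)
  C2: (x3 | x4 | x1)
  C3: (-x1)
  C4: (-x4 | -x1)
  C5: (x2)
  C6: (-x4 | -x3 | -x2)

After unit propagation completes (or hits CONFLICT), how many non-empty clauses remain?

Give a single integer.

unit clause [-1] forces x1=F; simplify:
  drop 1 from [1, -4, -2] -> [-4, -2]
  drop 1 from [3, 4, 1] -> [3, 4]
  satisfied 2 clause(s); 4 remain; assigned so far: [1]
unit clause [2] forces x2=T; simplify:
  drop -2 from [-4, -2] -> [-4]
  drop -2 from [-4, -3, -2] -> [-4, -3]
  satisfied 1 clause(s); 3 remain; assigned so far: [1, 2]
unit clause [-4] forces x4=F; simplify:
  drop 4 from [3, 4] -> [3]
  satisfied 2 clause(s); 1 remain; assigned so far: [1, 2, 4]
unit clause [3] forces x3=T; simplify:
  satisfied 1 clause(s); 0 remain; assigned so far: [1, 2, 3, 4]

Answer: 0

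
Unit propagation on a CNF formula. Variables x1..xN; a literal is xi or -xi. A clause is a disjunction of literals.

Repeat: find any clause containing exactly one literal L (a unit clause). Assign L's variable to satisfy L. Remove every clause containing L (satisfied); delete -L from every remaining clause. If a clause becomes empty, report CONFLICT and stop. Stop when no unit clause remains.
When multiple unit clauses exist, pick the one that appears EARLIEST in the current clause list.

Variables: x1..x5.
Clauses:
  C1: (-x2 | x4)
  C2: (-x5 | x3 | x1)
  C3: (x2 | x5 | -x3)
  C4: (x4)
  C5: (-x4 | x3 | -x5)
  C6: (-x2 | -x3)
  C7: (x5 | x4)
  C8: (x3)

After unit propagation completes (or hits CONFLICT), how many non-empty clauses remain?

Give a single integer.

Answer: 0

Derivation:
unit clause [4] forces x4=T; simplify:
  drop -4 from [-4, 3, -5] -> [3, -5]
  satisfied 3 clause(s); 5 remain; assigned so far: [4]
unit clause [3] forces x3=T; simplify:
  drop -3 from [2, 5, -3] -> [2, 5]
  drop -3 from [-2, -3] -> [-2]
  satisfied 3 clause(s); 2 remain; assigned so far: [3, 4]
unit clause [-2] forces x2=F; simplify:
  drop 2 from [2, 5] -> [5]
  satisfied 1 clause(s); 1 remain; assigned so far: [2, 3, 4]
unit clause [5] forces x5=T; simplify:
  satisfied 1 clause(s); 0 remain; assigned so far: [2, 3, 4, 5]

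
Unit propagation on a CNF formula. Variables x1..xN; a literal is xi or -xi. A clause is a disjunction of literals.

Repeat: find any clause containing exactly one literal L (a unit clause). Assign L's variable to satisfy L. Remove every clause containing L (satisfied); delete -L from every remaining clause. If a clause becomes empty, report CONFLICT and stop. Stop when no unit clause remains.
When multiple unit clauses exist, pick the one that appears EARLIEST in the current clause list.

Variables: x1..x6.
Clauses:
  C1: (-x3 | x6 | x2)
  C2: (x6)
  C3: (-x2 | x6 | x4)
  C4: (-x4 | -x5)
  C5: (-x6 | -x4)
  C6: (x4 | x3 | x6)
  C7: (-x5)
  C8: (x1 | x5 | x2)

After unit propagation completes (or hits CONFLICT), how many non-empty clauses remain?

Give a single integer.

Answer: 1

Derivation:
unit clause [6] forces x6=T; simplify:
  drop -6 from [-6, -4] -> [-4]
  satisfied 4 clause(s); 4 remain; assigned so far: [6]
unit clause [-4] forces x4=F; simplify:
  satisfied 2 clause(s); 2 remain; assigned so far: [4, 6]
unit clause [-5] forces x5=F; simplify:
  drop 5 from [1, 5, 2] -> [1, 2]
  satisfied 1 clause(s); 1 remain; assigned so far: [4, 5, 6]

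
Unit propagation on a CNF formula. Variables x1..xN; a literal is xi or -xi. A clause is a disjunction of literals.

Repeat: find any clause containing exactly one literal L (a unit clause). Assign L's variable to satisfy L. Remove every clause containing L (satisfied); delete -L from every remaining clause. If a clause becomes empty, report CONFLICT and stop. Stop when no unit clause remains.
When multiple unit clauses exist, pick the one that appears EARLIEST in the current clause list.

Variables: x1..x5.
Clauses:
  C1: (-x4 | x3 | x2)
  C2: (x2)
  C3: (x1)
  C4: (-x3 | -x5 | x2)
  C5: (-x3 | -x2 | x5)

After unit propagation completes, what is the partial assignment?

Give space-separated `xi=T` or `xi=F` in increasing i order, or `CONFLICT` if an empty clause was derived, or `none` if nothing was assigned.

unit clause [2] forces x2=T; simplify:
  drop -2 from [-3, -2, 5] -> [-3, 5]
  satisfied 3 clause(s); 2 remain; assigned so far: [2]
unit clause [1] forces x1=T; simplify:
  satisfied 1 clause(s); 1 remain; assigned so far: [1, 2]

Answer: x1=T x2=T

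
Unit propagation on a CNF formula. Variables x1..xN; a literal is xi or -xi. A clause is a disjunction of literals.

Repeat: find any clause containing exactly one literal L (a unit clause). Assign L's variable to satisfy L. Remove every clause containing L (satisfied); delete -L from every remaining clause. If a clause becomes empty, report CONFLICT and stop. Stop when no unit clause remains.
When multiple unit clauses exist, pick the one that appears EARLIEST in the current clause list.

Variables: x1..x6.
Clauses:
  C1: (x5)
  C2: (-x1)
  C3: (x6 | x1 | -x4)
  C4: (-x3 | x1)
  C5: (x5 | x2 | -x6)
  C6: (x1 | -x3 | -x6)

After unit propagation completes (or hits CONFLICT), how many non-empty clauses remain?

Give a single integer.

unit clause [5] forces x5=T; simplify:
  satisfied 2 clause(s); 4 remain; assigned so far: [5]
unit clause [-1] forces x1=F; simplify:
  drop 1 from [6, 1, -4] -> [6, -4]
  drop 1 from [-3, 1] -> [-3]
  drop 1 from [1, -3, -6] -> [-3, -6]
  satisfied 1 clause(s); 3 remain; assigned so far: [1, 5]
unit clause [-3] forces x3=F; simplify:
  satisfied 2 clause(s); 1 remain; assigned so far: [1, 3, 5]

Answer: 1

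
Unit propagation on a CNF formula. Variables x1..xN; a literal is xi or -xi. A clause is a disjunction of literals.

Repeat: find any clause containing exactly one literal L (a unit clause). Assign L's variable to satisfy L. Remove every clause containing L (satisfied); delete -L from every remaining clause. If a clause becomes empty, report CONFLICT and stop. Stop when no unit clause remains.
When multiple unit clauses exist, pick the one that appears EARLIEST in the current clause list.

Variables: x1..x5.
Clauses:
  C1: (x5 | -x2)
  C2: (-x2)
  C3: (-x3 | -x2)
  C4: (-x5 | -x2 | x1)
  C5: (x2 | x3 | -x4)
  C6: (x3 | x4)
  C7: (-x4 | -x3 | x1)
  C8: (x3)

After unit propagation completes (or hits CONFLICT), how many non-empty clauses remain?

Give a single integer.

unit clause [-2] forces x2=F; simplify:
  drop 2 from [2, 3, -4] -> [3, -4]
  satisfied 4 clause(s); 4 remain; assigned so far: [2]
unit clause [3] forces x3=T; simplify:
  drop -3 from [-4, -3, 1] -> [-4, 1]
  satisfied 3 clause(s); 1 remain; assigned so far: [2, 3]

Answer: 1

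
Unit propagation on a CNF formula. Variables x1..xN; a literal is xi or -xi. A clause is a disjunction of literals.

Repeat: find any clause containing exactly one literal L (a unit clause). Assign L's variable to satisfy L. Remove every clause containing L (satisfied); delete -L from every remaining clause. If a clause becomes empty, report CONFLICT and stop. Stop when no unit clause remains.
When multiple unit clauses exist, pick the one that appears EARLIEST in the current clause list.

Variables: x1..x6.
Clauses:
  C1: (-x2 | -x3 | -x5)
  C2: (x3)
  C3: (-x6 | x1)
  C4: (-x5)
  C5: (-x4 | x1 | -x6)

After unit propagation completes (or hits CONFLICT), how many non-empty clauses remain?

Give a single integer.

unit clause [3] forces x3=T; simplify:
  drop -3 from [-2, -3, -5] -> [-2, -5]
  satisfied 1 clause(s); 4 remain; assigned so far: [3]
unit clause [-5] forces x5=F; simplify:
  satisfied 2 clause(s); 2 remain; assigned so far: [3, 5]

Answer: 2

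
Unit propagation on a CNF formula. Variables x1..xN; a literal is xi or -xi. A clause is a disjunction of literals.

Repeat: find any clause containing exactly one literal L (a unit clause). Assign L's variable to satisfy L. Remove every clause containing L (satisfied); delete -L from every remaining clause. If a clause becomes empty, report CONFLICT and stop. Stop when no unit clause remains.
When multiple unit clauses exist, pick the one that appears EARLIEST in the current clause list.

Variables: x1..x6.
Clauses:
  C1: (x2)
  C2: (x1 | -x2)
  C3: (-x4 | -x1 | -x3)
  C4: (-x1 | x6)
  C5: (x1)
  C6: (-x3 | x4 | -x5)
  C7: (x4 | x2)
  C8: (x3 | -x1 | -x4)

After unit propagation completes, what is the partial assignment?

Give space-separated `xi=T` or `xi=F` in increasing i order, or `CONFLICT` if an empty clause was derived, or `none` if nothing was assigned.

unit clause [2] forces x2=T; simplify:
  drop -2 from [1, -2] -> [1]
  satisfied 2 clause(s); 6 remain; assigned so far: [2]
unit clause [1] forces x1=T; simplify:
  drop -1 from [-4, -1, -3] -> [-4, -3]
  drop -1 from [-1, 6] -> [6]
  drop -1 from [3, -1, -4] -> [3, -4]
  satisfied 2 clause(s); 4 remain; assigned so far: [1, 2]
unit clause [6] forces x6=T; simplify:
  satisfied 1 clause(s); 3 remain; assigned so far: [1, 2, 6]

Answer: x1=T x2=T x6=T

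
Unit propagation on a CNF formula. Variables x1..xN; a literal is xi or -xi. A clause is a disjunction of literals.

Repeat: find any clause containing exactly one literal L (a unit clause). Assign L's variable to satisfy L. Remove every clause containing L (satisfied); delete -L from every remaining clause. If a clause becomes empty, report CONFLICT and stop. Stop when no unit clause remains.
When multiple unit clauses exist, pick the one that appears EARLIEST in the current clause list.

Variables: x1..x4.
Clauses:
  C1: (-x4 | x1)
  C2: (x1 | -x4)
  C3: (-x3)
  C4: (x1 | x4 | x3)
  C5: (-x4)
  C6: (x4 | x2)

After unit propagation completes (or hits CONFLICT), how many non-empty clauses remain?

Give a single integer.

Answer: 0

Derivation:
unit clause [-3] forces x3=F; simplify:
  drop 3 from [1, 4, 3] -> [1, 4]
  satisfied 1 clause(s); 5 remain; assigned so far: [3]
unit clause [-4] forces x4=F; simplify:
  drop 4 from [1, 4] -> [1]
  drop 4 from [4, 2] -> [2]
  satisfied 3 clause(s); 2 remain; assigned so far: [3, 4]
unit clause [1] forces x1=T; simplify:
  satisfied 1 clause(s); 1 remain; assigned so far: [1, 3, 4]
unit clause [2] forces x2=T; simplify:
  satisfied 1 clause(s); 0 remain; assigned so far: [1, 2, 3, 4]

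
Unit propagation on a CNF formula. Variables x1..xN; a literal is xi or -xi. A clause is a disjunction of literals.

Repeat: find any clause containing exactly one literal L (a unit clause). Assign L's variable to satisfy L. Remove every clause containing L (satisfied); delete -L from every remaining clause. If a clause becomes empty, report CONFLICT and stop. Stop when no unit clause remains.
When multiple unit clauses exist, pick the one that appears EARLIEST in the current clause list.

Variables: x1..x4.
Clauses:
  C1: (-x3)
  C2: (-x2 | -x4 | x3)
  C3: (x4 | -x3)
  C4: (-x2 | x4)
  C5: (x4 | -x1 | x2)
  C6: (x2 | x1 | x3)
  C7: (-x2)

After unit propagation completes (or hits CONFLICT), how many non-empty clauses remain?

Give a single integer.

unit clause [-3] forces x3=F; simplify:
  drop 3 from [-2, -4, 3] -> [-2, -4]
  drop 3 from [2, 1, 3] -> [2, 1]
  satisfied 2 clause(s); 5 remain; assigned so far: [3]
unit clause [-2] forces x2=F; simplify:
  drop 2 from [4, -1, 2] -> [4, -1]
  drop 2 from [2, 1] -> [1]
  satisfied 3 clause(s); 2 remain; assigned so far: [2, 3]
unit clause [1] forces x1=T; simplify:
  drop -1 from [4, -1] -> [4]
  satisfied 1 clause(s); 1 remain; assigned so far: [1, 2, 3]
unit clause [4] forces x4=T; simplify:
  satisfied 1 clause(s); 0 remain; assigned so far: [1, 2, 3, 4]

Answer: 0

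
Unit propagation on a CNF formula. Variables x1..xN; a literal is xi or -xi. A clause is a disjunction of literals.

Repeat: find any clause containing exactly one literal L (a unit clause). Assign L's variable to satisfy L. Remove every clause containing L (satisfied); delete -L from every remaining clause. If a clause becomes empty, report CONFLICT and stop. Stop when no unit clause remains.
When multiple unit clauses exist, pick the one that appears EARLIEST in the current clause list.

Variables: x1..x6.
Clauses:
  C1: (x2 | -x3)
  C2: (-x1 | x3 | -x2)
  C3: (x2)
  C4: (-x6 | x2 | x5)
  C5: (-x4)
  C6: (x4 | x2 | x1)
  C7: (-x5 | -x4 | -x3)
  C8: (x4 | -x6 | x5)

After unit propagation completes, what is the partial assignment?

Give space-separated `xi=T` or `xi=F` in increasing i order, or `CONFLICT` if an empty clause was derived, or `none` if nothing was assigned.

unit clause [2] forces x2=T; simplify:
  drop -2 from [-1, 3, -2] -> [-1, 3]
  satisfied 4 clause(s); 4 remain; assigned so far: [2]
unit clause [-4] forces x4=F; simplify:
  drop 4 from [4, -6, 5] -> [-6, 5]
  satisfied 2 clause(s); 2 remain; assigned so far: [2, 4]

Answer: x2=T x4=F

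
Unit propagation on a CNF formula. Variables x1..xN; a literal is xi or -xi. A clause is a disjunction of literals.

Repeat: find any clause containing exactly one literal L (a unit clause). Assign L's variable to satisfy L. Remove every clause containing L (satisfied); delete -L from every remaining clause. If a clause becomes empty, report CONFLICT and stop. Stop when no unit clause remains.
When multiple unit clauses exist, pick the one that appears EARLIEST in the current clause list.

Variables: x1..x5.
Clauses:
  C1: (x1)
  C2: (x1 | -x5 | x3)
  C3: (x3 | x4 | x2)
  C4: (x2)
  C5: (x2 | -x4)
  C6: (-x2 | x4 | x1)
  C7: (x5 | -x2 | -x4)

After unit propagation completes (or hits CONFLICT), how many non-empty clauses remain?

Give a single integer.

unit clause [1] forces x1=T; simplify:
  satisfied 3 clause(s); 4 remain; assigned so far: [1]
unit clause [2] forces x2=T; simplify:
  drop -2 from [5, -2, -4] -> [5, -4]
  satisfied 3 clause(s); 1 remain; assigned so far: [1, 2]

Answer: 1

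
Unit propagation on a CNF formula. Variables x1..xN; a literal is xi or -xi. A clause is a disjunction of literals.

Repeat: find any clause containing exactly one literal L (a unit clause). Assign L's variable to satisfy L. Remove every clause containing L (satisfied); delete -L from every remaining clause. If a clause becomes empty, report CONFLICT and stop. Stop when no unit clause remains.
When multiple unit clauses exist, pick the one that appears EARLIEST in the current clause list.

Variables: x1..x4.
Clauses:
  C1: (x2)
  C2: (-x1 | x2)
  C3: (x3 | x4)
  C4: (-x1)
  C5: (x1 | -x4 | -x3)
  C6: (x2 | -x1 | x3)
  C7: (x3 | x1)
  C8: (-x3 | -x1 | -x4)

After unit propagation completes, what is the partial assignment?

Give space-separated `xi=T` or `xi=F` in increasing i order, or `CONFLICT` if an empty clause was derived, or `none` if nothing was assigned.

unit clause [2] forces x2=T; simplify:
  satisfied 3 clause(s); 5 remain; assigned so far: [2]
unit clause [-1] forces x1=F; simplify:
  drop 1 from [1, -4, -3] -> [-4, -3]
  drop 1 from [3, 1] -> [3]
  satisfied 2 clause(s); 3 remain; assigned so far: [1, 2]
unit clause [3] forces x3=T; simplify:
  drop -3 from [-4, -3] -> [-4]
  satisfied 2 clause(s); 1 remain; assigned so far: [1, 2, 3]
unit clause [-4] forces x4=F; simplify:
  satisfied 1 clause(s); 0 remain; assigned so far: [1, 2, 3, 4]

Answer: x1=F x2=T x3=T x4=F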